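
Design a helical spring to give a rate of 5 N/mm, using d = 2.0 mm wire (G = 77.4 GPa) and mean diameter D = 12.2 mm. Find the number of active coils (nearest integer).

N_a = Gd⁴/(8D³k) = (77.4×10³ × 2.0⁴)/(8 × 12.2³ × 5)
    = 1.2384e+06 / 72633.9 = 17.05 → 17 coils

17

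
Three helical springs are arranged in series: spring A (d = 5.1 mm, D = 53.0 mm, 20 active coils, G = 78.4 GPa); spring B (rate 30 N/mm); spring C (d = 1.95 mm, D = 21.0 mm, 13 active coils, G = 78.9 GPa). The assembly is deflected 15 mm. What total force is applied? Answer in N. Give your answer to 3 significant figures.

11.3 N

k_A = Gd⁴/(8D³N_a) = (78.4×10³)(5.1⁴)/(8·53.0³·20) = 2.2266 N/mm
k_C = Gd⁴/(8D³N_a) = (78.9×10³)(1.95⁴)/(8·21.0³·13) = 1.1845 N/mm
Series: 1/k_eq = 1/2.2266 + 1/30 + 1/1.1845 = 1.3267; k_eq = 0.75375 N/mm
F = k_eq·δ = 0.75375·15 = 11.306 N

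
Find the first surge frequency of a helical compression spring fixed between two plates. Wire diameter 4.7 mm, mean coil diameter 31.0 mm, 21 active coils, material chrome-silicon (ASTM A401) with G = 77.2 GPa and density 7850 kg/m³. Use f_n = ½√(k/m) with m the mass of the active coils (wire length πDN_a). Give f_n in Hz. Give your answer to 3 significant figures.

82.2 Hz

k = Gd⁴/(8D³N_a) = (77.2×10³)(4.7⁴)/(8·31.0³·21) = 7.5269 N/mm = 7526.9 N/m
Wire length L = πDN_a = π·31.0·21 = 2045.2 mm
m = ρ·(πd²/4)·L = 7850 × 17.349×10⁻⁶ m² × 2.0452 m = 0.27854 kg
f_n = ½√(k/m) = 0.5·√(7526.9/0.27854) = 0.5·√(27023) = 82.193 Hz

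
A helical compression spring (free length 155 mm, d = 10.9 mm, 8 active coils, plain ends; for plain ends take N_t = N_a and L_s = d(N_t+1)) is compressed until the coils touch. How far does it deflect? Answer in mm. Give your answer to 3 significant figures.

N_t = 8; L_s = 10.9·9 = 98.1 mm
δ_solid = L₀ − L_s = 155 − 98.1 = 56.9 mm

56.9 mm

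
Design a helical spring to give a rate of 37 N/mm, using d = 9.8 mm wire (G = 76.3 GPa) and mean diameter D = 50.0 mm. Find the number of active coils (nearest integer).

N_a = Gd⁴/(8D³k) = (76.3×10³ × 9.8⁴)/(8 × 50.0³ × 37)
    = 7.03767e+08 / 3.7e+07 = 19.02 → 19 coils

19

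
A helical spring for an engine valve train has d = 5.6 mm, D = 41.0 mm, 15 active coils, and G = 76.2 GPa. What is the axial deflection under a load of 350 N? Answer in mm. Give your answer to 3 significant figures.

38.6 mm

k = Gd⁴/(8D³N_a) = (76.2×10³)(5.6⁴)/(8·41.0³·15) = 9.061 N/mm
δ = F/k = 350 / 9.061 = 38.627 mm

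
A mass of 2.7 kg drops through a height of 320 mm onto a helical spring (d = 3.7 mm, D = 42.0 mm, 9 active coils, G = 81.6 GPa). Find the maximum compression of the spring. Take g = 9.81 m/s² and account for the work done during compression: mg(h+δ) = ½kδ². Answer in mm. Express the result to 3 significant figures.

86.7 mm

k = Gd⁴/(8D³N_a) = (81.6×10³)(3.7⁴)/(8·42.0³·9) = 2.8669 N/mm
W = mg = 2.7 × 9.81 = 26.487 N
½kδ² − Wδ − Wh = 0 → δ = (W + √(W² + 2kWh))/k
δ = (26.487 + √(701.56 + 48599.2))/2.8669 = (26.487 + 222.04)/2.8669 = 86.687 mm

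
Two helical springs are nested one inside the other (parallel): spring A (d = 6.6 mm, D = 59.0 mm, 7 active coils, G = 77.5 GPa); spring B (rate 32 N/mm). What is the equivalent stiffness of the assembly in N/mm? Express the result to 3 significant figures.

44.8 N/mm

k_A = Gd⁴/(8D³N_a) = (77.5×10³)(6.6⁴)/(8·59.0³·7) = 12.786 N/mm
Parallel: k_eq = 12.786 + 32 = 44.786 N/mm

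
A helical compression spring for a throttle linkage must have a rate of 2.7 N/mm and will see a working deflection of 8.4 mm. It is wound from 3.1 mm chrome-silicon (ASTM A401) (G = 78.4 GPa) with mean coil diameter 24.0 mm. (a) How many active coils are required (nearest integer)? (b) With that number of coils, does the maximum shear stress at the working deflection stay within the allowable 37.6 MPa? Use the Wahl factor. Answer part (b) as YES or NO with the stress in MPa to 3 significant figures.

(a) 24 coils; (b) NO, τ_max = 56.0 MPa

N_a = Gd⁴/(8D³k) = (78.4×10³)(3.1⁴)/(8·24.0³·2.7) = 24.25 → N_a = 24
Actual rate k = Gd⁴/(8D³·24) = 2.7279 N/mm
Working load F = kδ = 2.7279·8.4 = 22.914 N
C = 24.0/3.1 = 7.7419; K_W = (4C−1)/(4C−4)+0.615/C = 1.1907
τ_max = K_W·8FD/(πd³) = 1.1907·47.008 = 55.972 MPa
τ_max > 37.6 MPa → exceeds allowable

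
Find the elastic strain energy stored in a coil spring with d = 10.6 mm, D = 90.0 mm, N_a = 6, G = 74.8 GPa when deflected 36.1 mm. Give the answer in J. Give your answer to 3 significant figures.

k = Gd⁴/(8D³N_a) = (74.8×10³)(10.6⁴)/(8·90.0³·6) = 26.987 N/mm
U = ½kδ² = 0.5 × 26.987 × 36.1² = 17585 N·mm = 17.585 J

17.6 J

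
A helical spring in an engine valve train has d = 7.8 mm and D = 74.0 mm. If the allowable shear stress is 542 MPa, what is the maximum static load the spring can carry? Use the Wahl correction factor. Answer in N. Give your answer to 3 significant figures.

C = D/d = 74.0/7.8 = 9.4872
K_W = (4C−1)/(4C−4) + 0.615/C = 36.949/33.949 + 0.0648 = 1.1532
τ_max = K·8FD/(πd³) → F_max = τ_allow·πd³/(8DK)
F_max = 542·π·7.8³/(8·74.0·1.1532) = 8.0804e+05/682.69 = 1183.6 N

1180 N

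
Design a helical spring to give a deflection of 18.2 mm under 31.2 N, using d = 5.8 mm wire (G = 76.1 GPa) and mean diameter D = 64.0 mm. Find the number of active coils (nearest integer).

Required rate k = F/δ = 31.2/18.2 = 1.7143 N/mm
N_a = Gd⁴/(8D³k) = (76.1×10³ × 5.8⁴)/(8 × 64.0³ × 1.7143)
    = 8.61185e+07 / 3.59512e+06 = 23.95 → 24 coils

24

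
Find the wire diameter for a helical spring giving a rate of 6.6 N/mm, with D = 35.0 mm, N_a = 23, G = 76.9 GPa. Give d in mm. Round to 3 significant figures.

d = (8D³N_a·k / G)^(1/4) = (8·35.0³·23·6.6 / (76.9×10³))^0.25
  = (677.08)^0.25 = 5.1011 mm

5.10 mm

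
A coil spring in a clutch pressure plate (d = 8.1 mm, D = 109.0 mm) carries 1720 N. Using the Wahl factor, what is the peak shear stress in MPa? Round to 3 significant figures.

Spring index C = D/d = 109.0/8.1 = 13.4568
K_W = (4C−1)/(4C−4) + 0.615/C = 52.827/49.827 + 0.0457 = 1.1059
τ₀ = 8FD/(πd³) = 8·1720·109.0/(π·8.1³) = 1.49984e+06/1669.6 = 898.34 MPa
τ_max = K·τ₀ = 1.1059 × 898.34 = 993.48 MPa

993 MPa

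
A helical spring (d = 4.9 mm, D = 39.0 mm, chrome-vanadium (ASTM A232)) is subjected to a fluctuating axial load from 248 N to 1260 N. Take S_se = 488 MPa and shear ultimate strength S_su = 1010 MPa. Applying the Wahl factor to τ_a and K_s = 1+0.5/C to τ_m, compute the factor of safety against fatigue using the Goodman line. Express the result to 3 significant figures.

C = D/d = 39.0/4.9 = 7.9592; K_W = (4C−1)/(4C−4)+0.615/C = 1.1850; K_s = 1+0.5/C = 1.0628
F_a = (F_max−F_min)/2 = 506 N; F_m = (F_max+F_min)/2 = 754 N
τ_a = K_W·8F_aD/(πd³) = 1.1850 × 427.14 = 506.17 MPa
τ_m = K_s·8F_mD/(πd³) = 1.0628 × 636.48 = 676.47 MPa
Goodman: 1/n_f = τ_a/S_se + τ_m/S_su = 506.17/488 + 676.47/1010 = 1.03724 + 0.66977 = 1.707
n_f = 1/1.707 = 0.5858

0.586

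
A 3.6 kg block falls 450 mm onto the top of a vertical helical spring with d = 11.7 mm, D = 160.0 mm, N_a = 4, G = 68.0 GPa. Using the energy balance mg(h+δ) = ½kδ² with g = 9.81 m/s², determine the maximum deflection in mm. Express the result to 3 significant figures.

60.9 mm

k = Gd⁴/(8D³N_a) = (68.0×10³)(11.7⁴)/(8·160.0³·4) = 9.7217 N/mm
W = mg = 3.6 × 9.81 = 35.316 N
½kδ² − Wδ − Wh = 0 → δ = (W + √(W² + 2kWh))/k
δ = (35.316 + √(1247.2 + 308999))/9.7217 = (35.316 + 557)/9.7217 = 60.927 mm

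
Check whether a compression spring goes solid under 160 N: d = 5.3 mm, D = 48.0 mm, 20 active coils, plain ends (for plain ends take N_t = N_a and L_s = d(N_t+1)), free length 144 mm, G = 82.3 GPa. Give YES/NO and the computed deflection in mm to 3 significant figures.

k = Gd⁴/(8D³N_a) = (82.3×10³)(5.3⁴)/(8·48.0³·20) = 3.6699 N/mm
N_t = 20; L_s = 5.3·21 = 111.3 mm; δ_solid = L₀ − L_s = 144 − 111.3 = 32.7 mm
δ = F/k = 160/3.6699 = 43.597 mm
δ ≥ δ_solid → spring goes solid

YES, δ = 43.6 mm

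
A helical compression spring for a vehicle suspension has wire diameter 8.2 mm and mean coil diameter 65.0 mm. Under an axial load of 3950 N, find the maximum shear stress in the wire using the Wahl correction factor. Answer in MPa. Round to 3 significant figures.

1410 MPa

Spring index C = D/d = 65.0/8.2 = 7.9268
K_W = (4C−1)/(4C−4) + 0.615/C = 30.707/27.707 + 0.0776 = 1.1859
τ₀ = 8FD/(πd³) = 8·3950·65.0/(π·8.2³) = 2.054e+06/1732.2 = 1185.8 MPa
τ_max = K·τ₀ = 1.1859 × 1185.8 = 1406.2 MPa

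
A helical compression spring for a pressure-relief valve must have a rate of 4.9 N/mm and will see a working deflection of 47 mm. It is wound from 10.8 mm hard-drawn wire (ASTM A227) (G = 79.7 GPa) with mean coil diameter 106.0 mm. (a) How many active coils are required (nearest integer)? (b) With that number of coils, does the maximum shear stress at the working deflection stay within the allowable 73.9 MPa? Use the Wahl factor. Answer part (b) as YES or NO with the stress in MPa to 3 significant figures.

N_a = Gd⁴/(8D³k) = (79.7×10³)(10.8⁴)/(8·106.0³·4.9) = 23.22 → N_a = 23
Actual rate k = Gd⁴/(8D³·23) = 4.9479 N/mm
Working load F = kδ = 4.9479·47 = 232.55 N
C = 106.0/10.8 = 9.8148; K_W = (4C−1)/(4C−4)+0.615/C = 1.1477
τ_max = K_W·8FD/(πd³) = 1.1477·49.83 = 57.192 MPa
τ_max ≤ 73.9 MPa → acceptable

(a) 23 coils; (b) YES, τ_max = 57.2 MPa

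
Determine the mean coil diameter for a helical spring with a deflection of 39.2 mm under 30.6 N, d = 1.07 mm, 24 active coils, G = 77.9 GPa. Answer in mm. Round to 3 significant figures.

Required rate k = F/δ = 30.6/39.2 = 0.78061 N/mm
D = (Gd⁴/(8N_a·k))^(1/3) = (77.9×10³·1.07⁴/(8·24·0.78061))^(1/3)
  = (681.296)^(1/3) = 8.7992 mm

8.80 mm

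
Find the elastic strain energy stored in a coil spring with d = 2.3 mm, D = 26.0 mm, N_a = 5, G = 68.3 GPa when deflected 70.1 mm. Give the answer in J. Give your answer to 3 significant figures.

6.68 J

k = Gd⁴/(8D³N_a) = (68.3×10³)(2.3⁴)/(8·26.0³·5) = 2.7186 N/mm
U = ½kδ² = 0.5 × 2.7186 × 70.1² = 6679.7 N·mm = 6.6797 J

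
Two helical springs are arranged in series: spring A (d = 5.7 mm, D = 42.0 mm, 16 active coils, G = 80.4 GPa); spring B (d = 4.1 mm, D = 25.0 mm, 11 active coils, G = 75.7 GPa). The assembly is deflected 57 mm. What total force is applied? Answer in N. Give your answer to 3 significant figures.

324 N

k_A = Gd⁴/(8D³N_a) = (80.4×10³)(5.7⁴)/(8·42.0³·16) = 8.9495 N/mm
k_B = Gd⁴/(8D³N_a) = (75.7×10³)(4.1⁴)/(8·25.0³·11) = 15.557 N/mm
Series: 1/k_eq = 1/8.9495 + 1/15.557 = 0.17602; k_eq = 5.6812 N/mm
F = k_eq·δ = 5.6812·57 = 323.83 N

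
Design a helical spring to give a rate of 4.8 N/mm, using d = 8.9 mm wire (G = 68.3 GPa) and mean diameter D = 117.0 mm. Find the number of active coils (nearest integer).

N_a = Gd⁴/(8D³k) = (68.3×10³ × 8.9⁴)/(8 × 117.0³ × 4.8)
    = 4.2853e+08 / 6.15019e+07 = 6.968 → 7 coils

7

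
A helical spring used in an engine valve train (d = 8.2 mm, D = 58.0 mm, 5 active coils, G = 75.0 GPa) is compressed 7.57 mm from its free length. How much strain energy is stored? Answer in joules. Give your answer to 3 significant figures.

k = Gd⁴/(8D³N_a) = (75.0×10³)(8.2⁴)/(8·58.0³·5) = 43.448 N/mm
U = ½kδ² = 0.5 × 43.448 × 7.57² = 1244.9 N·mm = 1.2449 J

1.24 J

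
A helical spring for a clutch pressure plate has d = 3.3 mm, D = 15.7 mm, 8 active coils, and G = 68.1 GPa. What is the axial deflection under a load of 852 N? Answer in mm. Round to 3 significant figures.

k = Gd⁴/(8D³N_a) = (68.1×10³)(3.3⁴)/(8·15.7³·8) = 32.608 N/mm
δ = F/k = 852 / 32.608 = 26.129 mm

26.1 mm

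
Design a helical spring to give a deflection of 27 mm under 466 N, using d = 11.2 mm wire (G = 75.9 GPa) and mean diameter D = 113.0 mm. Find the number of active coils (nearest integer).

6

Required rate k = F/δ = 466/27 = 17.259 N/mm
N_a = Gd⁴/(8D³k) = (75.9×10³ × 11.2⁴)/(8 × 113.0³ × 17.259)
    = 1.1943e+09 / 1.99227e+08 = 5.995 → 6 coils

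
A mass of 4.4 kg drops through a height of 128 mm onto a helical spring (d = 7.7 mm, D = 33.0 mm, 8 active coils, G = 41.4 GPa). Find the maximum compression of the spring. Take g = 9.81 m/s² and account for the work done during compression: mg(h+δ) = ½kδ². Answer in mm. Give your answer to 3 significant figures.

k = Gd⁴/(8D³N_a) = (41.4×10³)(7.7⁴)/(8·33.0³·8) = 63.276 N/mm
W = mg = 4.4 × 9.81 = 43.164 N
½kδ² − Wδ − Wh = 0 → δ = (W + √(W² + 2kWh))/k
δ = (43.164 + √(1863.1 + 699203))/63.276 = (43.164 + 837.3)/63.276 = 13.915 mm

13.9 mm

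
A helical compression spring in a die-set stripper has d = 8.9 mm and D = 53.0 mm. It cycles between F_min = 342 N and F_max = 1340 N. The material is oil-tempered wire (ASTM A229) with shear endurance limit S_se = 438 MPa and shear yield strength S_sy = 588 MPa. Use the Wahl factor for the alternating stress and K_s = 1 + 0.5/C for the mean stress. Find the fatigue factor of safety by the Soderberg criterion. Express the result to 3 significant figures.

C = D/d = 53.0/8.9 = 5.9551; K_W = (4C−1)/(4C−4)+0.615/C = 1.2546; K_s = 1+0.5/C = 1.0840
F_a = (F_max−F_min)/2 = 499 N; F_m = (F_max+F_min)/2 = 841 N
τ_a = K_W·8F_aD/(πd³) = 1.2546 × 95.531 = 119.86 MPa
τ_m = K_s·8F_mD/(πd³) = 1.0840 × 161.01 = 174.52 MPa
Soderberg: 1/n_f = τ_a/S_se + τ_m/S_sy = 119.86/438 + 174.52/588 = 0.27365 + 0.29681 = 0.57046
n_f = 1/0.57046 = 1.753

1.75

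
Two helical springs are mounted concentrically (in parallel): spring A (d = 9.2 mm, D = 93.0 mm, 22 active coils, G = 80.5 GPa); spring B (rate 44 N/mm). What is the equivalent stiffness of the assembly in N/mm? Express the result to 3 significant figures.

k_A = Gd⁴/(8D³N_a) = (80.5×10³)(9.2⁴)/(8·93.0³·22) = 4.0737 N/mm
Parallel: k_eq = 4.0737 + 44 = 48.074 N/mm

48.1 N/mm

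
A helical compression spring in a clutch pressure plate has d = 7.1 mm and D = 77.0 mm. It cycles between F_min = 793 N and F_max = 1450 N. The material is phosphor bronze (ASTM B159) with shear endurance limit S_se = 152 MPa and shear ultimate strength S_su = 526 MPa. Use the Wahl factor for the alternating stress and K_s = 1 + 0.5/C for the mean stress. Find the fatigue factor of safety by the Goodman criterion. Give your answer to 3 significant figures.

0.390

C = D/d = 77.0/7.1 = 10.8451; K_W = (4C−1)/(4C−4)+0.615/C = 1.1329; K_s = 1+0.5/C = 1.0461
F_a = (F_max−F_min)/2 = 328.5 N; F_m = (F_max+F_min)/2 = 1121.5 N
τ_a = K_W·8F_aD/(πd³) = 1.1329 × 179.97 = 203.88 MPa
τ_m = K_s·8F_mD/(πd³) = 1.0461 × 614.41 = 642.73 MPa
Goodman: 1/n_f = τ_a/S_se + τ_m/S_su = 203.88/152 + 642.73/526 = 1.34133 + 1.22192 = 2.5633
n_f = 1/2.5633 = 0.3901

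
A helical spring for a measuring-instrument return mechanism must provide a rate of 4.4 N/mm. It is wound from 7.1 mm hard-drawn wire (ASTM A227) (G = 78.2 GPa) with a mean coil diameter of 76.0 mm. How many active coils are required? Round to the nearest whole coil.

13

N_a = Gd⁴/(8D³k) = (78.2×10³ × 7.1⁴)/(8 × 76.0³ × 4.4)
    = 1.98719e+08 / 1.5452e+07 = 12.86 → 13 coils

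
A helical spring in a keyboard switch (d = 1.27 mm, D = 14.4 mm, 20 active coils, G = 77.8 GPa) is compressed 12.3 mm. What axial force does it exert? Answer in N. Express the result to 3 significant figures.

5.21 N

k = Gd⁴/(8D³N_a) = (77.8×10³)(1.27⁴)/(8·14.4³·20) = 0.42363 N/mm
F = k·δ = 0.42363 × 12.3 = 5.2107 N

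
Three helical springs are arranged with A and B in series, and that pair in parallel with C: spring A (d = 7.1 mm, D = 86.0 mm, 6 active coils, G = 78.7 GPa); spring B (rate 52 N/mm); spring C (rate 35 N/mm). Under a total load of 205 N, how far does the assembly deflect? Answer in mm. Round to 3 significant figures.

k_A = Gd⁴/(8D³N_a) = (78.7×10³)(7.1⁴)/(8·86.0³·6) = 6.5505 N/mm
Springs A,B series: k_AB = 1/(1/6.5505+1/52) = 5.8176 N/mm; parallel with C: k_eq = 5.8176+35 = 40.818 N/mm
δ = F/k_eq = 205/40.818 = 5.0223 mm

5.02 mm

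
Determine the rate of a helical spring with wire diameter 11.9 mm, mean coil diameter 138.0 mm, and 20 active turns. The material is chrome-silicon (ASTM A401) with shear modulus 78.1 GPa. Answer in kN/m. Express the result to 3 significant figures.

k = Gd⁴/(8D³N_a) = (78.1×10³ × 11.9⁴) / (8 × 138.0³ × 20)
  = 1.56617e+09 / 4.20492e+08 = 3.7246 N/mm

3.72 kN/m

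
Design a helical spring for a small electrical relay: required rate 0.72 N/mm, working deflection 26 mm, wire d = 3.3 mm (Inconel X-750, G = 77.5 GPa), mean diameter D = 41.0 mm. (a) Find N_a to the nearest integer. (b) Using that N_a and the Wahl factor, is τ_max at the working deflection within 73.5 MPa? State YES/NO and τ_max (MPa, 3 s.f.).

N_a = Gd⁴/(8D³k) = (77.5×10³)(3.3⁴)/(8·41.0³·0.72) = 23.15 → N_a = 23
Actual rate k = Gd⁴/(8D³·23) = 0.72475 N/mm
Working load F = kδ = 0.72475·26 = 18.843 N
C = 41.0/3.3 = 12.4242; K_W = (4C−1)/(4C−4)+0.615/C = 1.1151
τ_max = K_W·8FD/(πd³) = 1.1151·54.745 = 61.049 MPa
τ_max ≤ 73.5 MPa → acceptable

(a) 23 coils; (b) YES, τ_max = 61.0 MPa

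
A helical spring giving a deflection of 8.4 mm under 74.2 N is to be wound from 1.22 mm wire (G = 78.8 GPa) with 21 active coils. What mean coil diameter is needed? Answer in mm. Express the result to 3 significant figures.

4.90 mm

Required rate k = F/δ = 74.2/8.4 = 8.8333 N/mm
D = (Gd⁴/(8N_a·k))^(1/3) = (78.8×10³·1.22⁴/(8·21·8.8333))^(1/3)
  = (117.634)^(1/3) = 4.8998 mm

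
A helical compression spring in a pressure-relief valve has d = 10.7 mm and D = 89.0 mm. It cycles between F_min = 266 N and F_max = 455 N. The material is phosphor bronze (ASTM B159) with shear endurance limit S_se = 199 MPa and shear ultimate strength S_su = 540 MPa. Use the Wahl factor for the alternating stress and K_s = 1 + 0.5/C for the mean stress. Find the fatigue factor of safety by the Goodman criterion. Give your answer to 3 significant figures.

C = D/d = 89.0/10.7 = 8.3178; K_W = (4C−1)/(4C−4)+0.615/C = 1.1764; K_s = 1+0.5/C = 1.0601
F_a = (F_max−F_min)/2 = 94.5 N; F_m = (F_max+F_min)/2 = 360.5 N
τ_a = K_W·8F_aD/(πd³) = 1.1764 × 17.483 = 20.567 MPa
τ_m = K_s·8F_mD/(πd³) = 1.0601 × 66.694 = 70.703 MPa
Goodman: 1/n_f = τ_a/S_se + τ_m/S_su = 20.567/199 + 70.703/540 = 0.10335 + 0.13093 = 0.23428
n_f = 1/0.23428 = 4.268

4.27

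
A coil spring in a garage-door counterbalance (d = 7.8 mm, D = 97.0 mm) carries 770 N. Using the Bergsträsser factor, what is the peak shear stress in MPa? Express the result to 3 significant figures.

444 MPa

Spring index C = D/d = 97.0/7.8 = 12.4359
K_B = (4C+2)/(4C−3) = 51.744/46.744 = 1.1070
τ₀ = 8FD/(πd³) = 8·770·97.0/(π·7.8³) = 597520/1490.8 = 400.79 MPa
τ_max = K·τ₀ = 1.1070 × 400.79 = 443.66 MPa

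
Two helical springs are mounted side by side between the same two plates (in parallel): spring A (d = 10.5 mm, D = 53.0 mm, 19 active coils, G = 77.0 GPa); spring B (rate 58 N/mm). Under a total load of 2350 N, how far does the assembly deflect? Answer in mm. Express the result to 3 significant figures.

k_A = Gd⁴/(8D³N_a) = (77.0×10³)(10.5⁴)/(8·53.0³·19) = 41.36 N/mm
Parallel: k_eq = 41.36 + 58 = 99.36 N/mm
δ = F/k_eq = 2350/99.36 = 23.651 mm

23.7 mm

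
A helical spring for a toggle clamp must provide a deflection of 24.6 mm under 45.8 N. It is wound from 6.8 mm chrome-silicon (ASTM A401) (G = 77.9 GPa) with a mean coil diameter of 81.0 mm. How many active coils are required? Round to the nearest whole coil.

21

Required rate k = F/δ = 45.8/24.6 = 1.8618 N/mm
N_a = Gd⁴/(8D³k) = (77.9×10³ × 6.8⁴)/(8 × 81.0³ × 1.8618)
    = 1.66561e+08 / 7.91545e+06 = 21.04 → 21 coils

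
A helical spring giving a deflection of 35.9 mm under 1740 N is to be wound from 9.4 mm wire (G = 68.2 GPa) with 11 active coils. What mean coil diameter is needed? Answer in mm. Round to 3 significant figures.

50.0 mm

Required rate k = F/δ = 1740/35.9 = 48.468 N/mm
D = (Gd⁴/(8N_a·k))^(1/3) = (68.2×10³·9.4⁴/(8·11·48.468))^(1/3)
  = (124841)^(1/3) = 49.9788 mm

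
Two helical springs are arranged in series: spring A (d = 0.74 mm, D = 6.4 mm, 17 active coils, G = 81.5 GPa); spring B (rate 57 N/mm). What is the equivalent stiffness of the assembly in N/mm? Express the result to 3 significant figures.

k_A = Gd⁴/(8D³N_a) = (81.5×10³)(0.74⁴)/(8·6.4³·17) = 0.6855 N/mm
Series: 1/k_eq = 1/0.6855 + 1/57 = 1.4763; k_eq = 0.67735 N/mm

0.677 N/mm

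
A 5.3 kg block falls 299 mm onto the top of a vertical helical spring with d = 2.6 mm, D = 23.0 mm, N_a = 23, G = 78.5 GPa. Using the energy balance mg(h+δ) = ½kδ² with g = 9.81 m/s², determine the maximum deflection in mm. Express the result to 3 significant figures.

k = Gd⁴/(8D³N_a) = (78.5×10³)(2.6⁴)/(8·23.0³·23) = 1.6024 N/mm
W = mg = 5.3 × 9.81 = 51.993 N
½kδ² − Wδ − Wh = 0 → δ = (W + √(W² + 2kWh))/k
δ = (51.993 + √(2703.3 + 49820.5))/1.6024 = (51.993 + 229.18)/1.6024 = 175.47 mm

175 mm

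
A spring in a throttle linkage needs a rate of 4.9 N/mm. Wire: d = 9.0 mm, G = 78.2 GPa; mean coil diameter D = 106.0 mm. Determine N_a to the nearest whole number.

11

N_a = Gd⁴/(8D³k) = (78.2×10³ × 9.0⁴)/(8 × 106.0³ × 4.9)
    = 5.1307e+08 / 4.66878e+07 = 10.99 → 11 coils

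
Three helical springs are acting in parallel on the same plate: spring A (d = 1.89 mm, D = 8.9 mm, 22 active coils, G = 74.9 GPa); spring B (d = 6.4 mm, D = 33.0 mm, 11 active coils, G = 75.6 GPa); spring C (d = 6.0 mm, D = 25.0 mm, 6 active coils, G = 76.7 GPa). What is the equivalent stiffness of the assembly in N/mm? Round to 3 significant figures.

180 N/mm

k_A = Gd⁴/(8D³N_a) = (74.9×10³)(1.89⁴)/(8·8.9³·22) = 7.7028 N/mm
k_B = Gd⁴/(8D³N_a) = (75.6×10³)(6.4⁴)/(8·33.0³·11) = 40.107 N/mm
k_C = Gd⁴/(8D³N_a) = (76.7×10³)(6.0⁴)/(8·25.0³·6) = 132.54 N/mm
Parallel: k_eq = 7.7028 + 40.107 + 132.54 = 180.35 N/mm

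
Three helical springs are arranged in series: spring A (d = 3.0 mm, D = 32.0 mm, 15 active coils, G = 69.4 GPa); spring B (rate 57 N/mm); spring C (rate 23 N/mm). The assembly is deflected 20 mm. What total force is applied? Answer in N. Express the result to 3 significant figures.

k_A = Gd⁴/(8D³N_a) = (69.4×10³)(3.0⁴)/(8·32.0³·15) = 1.4296 N/mm
Series: 1/k_eq = 1/1.4296 + 1/57 + 1/23 = 0.76052; k_eq = 1.3149 N/mm
F = k_eq·δ = 1.3149·20 = 26.298 N

26.3 N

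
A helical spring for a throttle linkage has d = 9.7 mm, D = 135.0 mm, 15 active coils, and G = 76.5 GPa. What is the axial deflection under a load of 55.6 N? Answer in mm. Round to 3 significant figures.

24.2 mm

k = Gd⁴/(8D³N_a) = (76.5×10³)(9.7⁴)/(8·135.0³·15) = 2.2939 N/mm
δ = F/k = 55.6 / 2.2939 = 24.239 mm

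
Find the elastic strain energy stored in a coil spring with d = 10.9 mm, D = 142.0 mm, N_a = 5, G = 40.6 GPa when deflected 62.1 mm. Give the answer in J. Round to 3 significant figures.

k = Gd⁴/(8D³N_a) = (40.6×10³)(10.9⁴)/(8·142.0³·5) = 5.0039 N/mm
U = ½kδ² = 0.5 × 5.0039 × 62.1² = 9648.5 N·mm = 9.6485 J

9.65 J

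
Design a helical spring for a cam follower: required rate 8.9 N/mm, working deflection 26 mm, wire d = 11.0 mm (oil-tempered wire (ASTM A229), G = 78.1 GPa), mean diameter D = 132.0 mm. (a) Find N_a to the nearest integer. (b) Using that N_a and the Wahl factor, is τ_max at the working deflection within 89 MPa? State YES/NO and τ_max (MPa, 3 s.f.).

(a) 7 coils; (b) YES, τ_max = 65.3 MPa

N_a = Gd⁴/(8D³k) = (78.1×10³)(11.0⁴)/(8·132.0³·8.9) = 6.983 → N_a = 7
Actual rate k = Gd⁴/(8D³·7) = 8.8779 N/mm
Working load F = kδ = 8.8779·26 = 230.83 N
C = 132.0/11.0 = 12.0000; K_W = (4C−1)/(4C−4)+0.615/C = 1.1194
τ_max = K_W·8FD/(πd³) = 1.1194·58.294 = 65.256 MPa
τ_max ≤ 89 MPa → acceptable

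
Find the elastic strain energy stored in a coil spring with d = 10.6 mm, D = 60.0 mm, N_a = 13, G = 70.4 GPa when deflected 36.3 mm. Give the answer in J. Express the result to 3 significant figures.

26.1 J

k = Gd⁴/(8D³N_a) = (70.4×10³)(10.6⁴)/(8·60.0³·13) = 39.565 N/mm
U = ½kδ² = 0.5 × 39.565 × 36.3² = 26067 N·mm = 26.067 J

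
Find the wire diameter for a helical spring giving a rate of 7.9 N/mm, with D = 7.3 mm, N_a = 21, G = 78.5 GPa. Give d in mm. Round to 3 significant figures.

d = (8D³N_a·k / G)^(1/4) = (8·7.3³·21·7.9 / (78.5×10³))^0.25
  = (6.5771)^0.25 = 1.6014 mm

1.60 mm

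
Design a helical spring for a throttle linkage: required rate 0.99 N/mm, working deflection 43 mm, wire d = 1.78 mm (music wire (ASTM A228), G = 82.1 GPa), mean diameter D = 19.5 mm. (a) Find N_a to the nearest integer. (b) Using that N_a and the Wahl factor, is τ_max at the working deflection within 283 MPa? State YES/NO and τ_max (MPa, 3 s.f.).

(a) 14 coils; (b) NO, τ_max = 425 MPa

N_a = Gd⁴/(8D³k) = (82.1×10³)(1.78⁴)/(8·19.5³·0.99) = 14.03 → N_a = 14
Actual rate k = Gd⁴/(8D³·14) = 0.99243 N/mm
Working load F = kδ = 0.99243·43 = 42.675 N
C = 19.5/1.78 = 10.9551; K_W = (4C−1)/(4C−4)+0.615/C = 1.1315
τ_max = K_W·8FD/(πd³) = 1.1315·375.74 = 425.14 MPa
τ_max > 283 MPa → exceeds allowable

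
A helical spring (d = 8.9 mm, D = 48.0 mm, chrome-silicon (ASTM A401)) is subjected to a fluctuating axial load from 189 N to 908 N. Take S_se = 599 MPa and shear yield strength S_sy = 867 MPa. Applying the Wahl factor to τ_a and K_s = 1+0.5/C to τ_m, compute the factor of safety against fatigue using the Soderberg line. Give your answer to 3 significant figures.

C = D/d = 48.0/8.9 = 5.3933; K_W = (4C−1)/(4C−4)+0.615/C = 1.2847; K_s = 1+0.5/C = 1.0927
F_a = (F_max−F_min)/2 = 359.5 N; F_m = (F_max+F_min)/2 = 548.5 N
τ_a = K_W·8F_aD/(πd³) = 1.2847 × 62.332 = 80.081 MPa
τ_m = K_s·8F_mD/(πd³) = 1.0927 × 95.102 = 103.92 MPa
Soderberg: 1/n_f = τ_a/S_se + τ_m/S_sy = 80.081/599 + 103.92/867 = 0.13369 + 0.11986 = 0.25355
n_f = 1/0.25355 = 3.944

3.94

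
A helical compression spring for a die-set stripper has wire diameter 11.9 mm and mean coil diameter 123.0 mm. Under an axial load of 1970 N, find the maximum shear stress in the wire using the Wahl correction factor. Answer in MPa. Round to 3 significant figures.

417 MPa

Spring index C = D/d = 123.0/11.9 = 10.3361
K_W = (4C−1)/(4C−4) + 0.615/C = 40.345/37.345 + 0.0595 = 1.1398
τ₀ = 8FD/(πd³) = 8·1970·123.0/(π·11.9³) = 1.93848e+06/5294.1 = 366.16 MPa
τ_max = K·τ₀ = 1.1398 × 366.16 = 417.36 MPa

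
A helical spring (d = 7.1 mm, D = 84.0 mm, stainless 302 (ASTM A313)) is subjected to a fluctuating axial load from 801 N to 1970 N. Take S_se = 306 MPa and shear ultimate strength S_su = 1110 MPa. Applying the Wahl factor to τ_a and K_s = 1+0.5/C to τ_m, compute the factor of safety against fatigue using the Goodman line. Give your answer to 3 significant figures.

C = D/d = 84.0/7.1 = 11.8310; K_W = (4C−1)/(4C−4)+0.615/C = 1.1212; K_s = 1+0.5/C = 1.0423
F_a = (F_max−F_min)/2 = 584.5 N; F_m = (F_max+F_min)/2 = 1385.5 N
τ_a = K_W·8F_aD/(πd³) = 1.1212 × 349.32 = 391.67 MPa
τ_m = K_s·8F_mD/(πd³) = 1.0423 × 828.04 = 863.03 MPa
Goodman: 1/n_f = τ_a/S_se + τ_m/S_su = 391.67/306 + 863.03/1110 = 1.27997 + 0.77751 = 2.0575
n_f = 1/2.0575 = 0.486

0.486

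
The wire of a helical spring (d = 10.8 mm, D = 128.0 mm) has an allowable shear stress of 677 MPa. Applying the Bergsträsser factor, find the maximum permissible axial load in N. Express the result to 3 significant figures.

C = D/d = 128.0/10.8 = 11.8519
K_B = (4C+2)/(4C−3) = 49.407/44.407 = 1.1126
τ_max = K·8FD/(πd³) → F_max = τ_allow·πd³/(8DK)
F_max = 677·π·10.8³/(8·128.0·1.1126) = 2.6792e+06/1139.3 = 2351.7 N

2350 N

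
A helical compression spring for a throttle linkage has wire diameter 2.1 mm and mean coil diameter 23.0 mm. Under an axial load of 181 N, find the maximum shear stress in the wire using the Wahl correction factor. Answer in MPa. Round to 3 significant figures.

Spring index C = D/d = 23.0/2.1 = 10.9524
K_W = (4C−1)/(4C−4) + 0.615/C = 42.810/39.810 + 0.0562 = 1.1315
τ₀ = 8FD/(πd³) = 8·181·23.0/(π·2.1³) = 33304/29.094 = 1144.7 MPa
τ_max = K·τ₀ = 1.1315 × 1144.7 = 1295.2 MPa

1300 MPa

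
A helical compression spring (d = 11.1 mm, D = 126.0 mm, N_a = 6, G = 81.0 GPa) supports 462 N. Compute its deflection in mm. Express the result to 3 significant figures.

k = Gd⁴/(8D³N_a) = (81.0×10³)(11.1⁴)/(8·126.0³·6) = 12.806 N/mm
δ = F/k = 462 / 12.806 = 36.076 mm

36.1 mm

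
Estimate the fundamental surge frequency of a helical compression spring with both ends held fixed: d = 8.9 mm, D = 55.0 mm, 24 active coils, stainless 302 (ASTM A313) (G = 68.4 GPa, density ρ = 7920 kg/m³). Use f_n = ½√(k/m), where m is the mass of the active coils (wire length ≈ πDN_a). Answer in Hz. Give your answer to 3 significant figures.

40.5 Hz

k = Gd⁴/(8D³N_a) = (68.4×10³)(8.9⁴)/(8·55.0³·24) = 13.435 N/mm = 13435 N/m
Wire length L = πDN_a = π·55.0·24 = 4146.9 mm
m = ρ·(πd²/4)·L = 7920 × 62.211×10⁻⁶ m² × 4.1469 m = 2.0432 kg
f_n = ½√(k/m) = 0.5·√(13435/2.0432) = 0.5·√(6575.2) = 40.544 Hz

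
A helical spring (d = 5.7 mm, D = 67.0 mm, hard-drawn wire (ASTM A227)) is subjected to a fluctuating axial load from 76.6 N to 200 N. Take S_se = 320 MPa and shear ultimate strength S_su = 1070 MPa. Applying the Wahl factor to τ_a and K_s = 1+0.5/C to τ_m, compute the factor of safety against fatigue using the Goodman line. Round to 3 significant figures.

3.09

C = D/d = 67.0/5.7 = 11.7544; K_W = (4C−1)/(4C−4)+0.615/C = 1.1221; K_s = 1+0.5/C = 1.0425
F_a = (F_max−F_min)/2 = 61.7 N; F_m = (F_max+F_min)/2 = 138.3 N
τ_a = K_W·8F_aD/(πd³) = 1.1221 × 56.843 = 63.781 MPa
τ_m = K_s·8F_mD/(πd³) = 1.0425 × 127.41 = 132.83 MPa
Goodman: 1/n_f = τ_a/S_se + τ_m/S_su = 63.781/320 + 132.83/1070 = 0.19932 + 0.12414 = 0.32346
n_f = 1/0.32346 = 3.092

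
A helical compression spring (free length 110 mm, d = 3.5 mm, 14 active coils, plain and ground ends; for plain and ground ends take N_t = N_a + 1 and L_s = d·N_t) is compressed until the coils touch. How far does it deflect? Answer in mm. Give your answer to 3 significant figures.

57.5 mm

N_t = 15; L_s = 3.5·15 = 52.5 mm
δ_solid = L₀ − L_s = 110 − 52.5 = 57.5 mm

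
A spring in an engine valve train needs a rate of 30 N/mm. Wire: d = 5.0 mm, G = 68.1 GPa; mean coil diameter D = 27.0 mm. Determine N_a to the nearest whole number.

N_a = Gd⁴/(8D³k) = (68.1×10³ × 5.0⁴)/(8 × 27.0³ × 30)
    = 4.25625e+07 / 4.72392e+06 = 9.01 → 9 coils

9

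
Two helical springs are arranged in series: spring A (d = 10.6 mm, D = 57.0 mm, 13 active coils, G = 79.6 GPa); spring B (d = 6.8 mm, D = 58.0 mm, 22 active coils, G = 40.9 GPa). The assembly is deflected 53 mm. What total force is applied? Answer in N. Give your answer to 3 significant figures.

129 N

k_A = Gd⁴/(8D³N_a) = (79.6×10³)(10.6⁴)/(8·57.0³·13) = 52.177 N/mm
k_B = Gd⁴/(8D³N_a) = (40.9×10³)(6.8⁴)/(8·58.0³·22) = 2.5466 N/mm
Series: 1/k_eq = 1/52.177 + 1/2.5466 = 0.41184; k_eq = 2.4281 N/mm
F = k_eq·δ = 2.4281·53 = 128.69 N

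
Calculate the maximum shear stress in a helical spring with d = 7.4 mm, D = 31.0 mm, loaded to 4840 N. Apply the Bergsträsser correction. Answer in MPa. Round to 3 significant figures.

1290 MPa

Spring index C = D/d = 31.0/7.4 = 4.1892
K_B = (4C+2)/(4C−3) = 18.757/13.757 = 1.3635
τ₀ = 8FD/(πd³) = 8·4840·31.0/(π·7.4³) = 1.20032e+06/1273 = 942.87 MPa
τ_max = K·τ₀ = 1.3635 × 942.87 = 1285.6 MPa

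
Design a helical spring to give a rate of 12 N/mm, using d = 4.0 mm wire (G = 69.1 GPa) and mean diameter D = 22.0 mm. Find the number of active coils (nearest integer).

17

N_a = Gd⁴/(8D³k) = (69.1×10³ × 4.0⁴)/(8 × 22.0³ × 12)
    = 1.76896e+07 / 1.02221e+06 = 17.31 → 17 coils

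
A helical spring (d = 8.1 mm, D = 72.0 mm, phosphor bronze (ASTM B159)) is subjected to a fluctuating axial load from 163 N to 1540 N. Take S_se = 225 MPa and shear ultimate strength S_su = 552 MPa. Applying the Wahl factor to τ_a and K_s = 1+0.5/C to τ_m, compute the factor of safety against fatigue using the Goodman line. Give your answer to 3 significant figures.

0.558

C = D/d = 72.0/8.1 = 8.8889; K_W = (4C−1)/(4C−4)+0.615/C = 1.1643; K_s = 1+0.5/C = 1.0562
F_a = (F_max−F_min)/2 = 688.5 N; F_m = (F_max+F_min)/2 = 851.5 N
τ_a = K_W·8F_aD/(πd³) = 1.1643 × 237.53 = 276.55 MPa
τ_m = K_s·8F_mD/(πd³) = 1.0562 × 293.77 = 310.29 MPa
Goodman: 1/n_f = τ_a/S_se + τ_m/S_su = 276.55/225 + 310.29/552 = 1.22910 + 0.56212 = 1.7912
n_f = 1/1.7912 = 0.5583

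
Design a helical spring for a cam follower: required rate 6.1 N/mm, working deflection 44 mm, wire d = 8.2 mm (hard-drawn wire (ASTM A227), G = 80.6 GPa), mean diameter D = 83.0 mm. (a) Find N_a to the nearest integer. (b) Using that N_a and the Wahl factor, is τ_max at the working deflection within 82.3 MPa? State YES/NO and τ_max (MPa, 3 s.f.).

N_a = Gd⁴/(8D³k) = (80.6×10³)(8.2⁴)/(8·83.0³·6.1) = 13.06 → N_a = 13
Actual rate k = Gd⁴/(8D³·13) = 6.1281 N/mm
Working load F = kδ = 6.1281·44 = 269.63 N
C = 83.0/8.2 = 10.1220; K_W = (4C−1)/(4C−4)+0.615/C = 1.1430
τ_max = K_W·8FD/(πd³) = 1.1430·103.36 = 118.14 MPa
τ_max > 82.3 MPa → exceeds allowable

(a) 13 coils; (b) NO, τ_max = 118 MPa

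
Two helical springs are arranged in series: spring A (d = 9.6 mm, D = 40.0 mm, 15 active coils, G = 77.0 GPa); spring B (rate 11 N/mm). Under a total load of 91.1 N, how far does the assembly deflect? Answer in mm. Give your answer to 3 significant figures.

k_A = Gd⁴/(8D³N_a) = (77.0×10³)(9.6⁴)/(8·40.0³·15) = 85.156 N/mm
Series: 1/k_eq = 1/85.156 + 1/11 = 0.10265; k_eq = 9.7416 N/mm
δ = F/k_eq = 91.1/9.7416 = 9.3516 mm

9.35 mm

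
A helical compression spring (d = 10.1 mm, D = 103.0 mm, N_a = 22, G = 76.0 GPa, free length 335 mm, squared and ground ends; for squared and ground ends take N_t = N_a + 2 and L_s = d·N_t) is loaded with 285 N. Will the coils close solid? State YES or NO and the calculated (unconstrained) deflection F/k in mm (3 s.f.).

k = Gd⁴/(8D³N_a) = (76.0×10³)(10.1⁴)/(8·103.0³·22) = 4.1122 N/mm
N_t = 24; L_s = 10.1·24 = 242.4 mm; δ_solid = L₀ − L_s = 335 − 242.4 = 92.6 mm
δ = F/k = 285/4.1122 = 69.306 mm
δ < δ_solid → spring does not go solid

NO, δ = 69.3 mm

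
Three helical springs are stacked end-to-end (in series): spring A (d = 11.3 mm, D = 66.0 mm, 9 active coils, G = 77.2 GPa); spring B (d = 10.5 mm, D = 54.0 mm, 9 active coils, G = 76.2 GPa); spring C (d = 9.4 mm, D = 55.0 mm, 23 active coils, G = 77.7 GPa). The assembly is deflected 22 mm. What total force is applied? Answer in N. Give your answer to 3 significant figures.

k_A = Gd⁴/(8D³N_a) = (77.2×10³)(11.3⁴)/(8·66.0³·9) = 60.809 N/mm
k_B = Gd⁴/(8D³N_a) = (76.2×10³)(10.5⁴)/(8·54.0³·9) = 81.696 N/mm
k_C = Gd⁴/(8D³N_a) = (77.7×10³)(9.4⁴)/(8·55.0³·23) = 19.816 N/mm
Series: 1/k_eq = 1/60.809 + 1/81.696 + 1/19.816 = 0.079149; k_eq = 12.634 N/mm
F = k_eq·δ = 12.634·22 = 277.96 N

278 N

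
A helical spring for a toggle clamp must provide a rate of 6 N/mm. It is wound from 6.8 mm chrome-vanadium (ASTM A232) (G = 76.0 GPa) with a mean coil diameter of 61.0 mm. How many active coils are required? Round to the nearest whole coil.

15

N_a = Gd⁴/(8D³k) = (76.0×10³ × 6.8⁴)/(8 × 61.0³ × 6)
    = 1.62498e+08 / 1.08951e+07 = 14.91 → 15 coils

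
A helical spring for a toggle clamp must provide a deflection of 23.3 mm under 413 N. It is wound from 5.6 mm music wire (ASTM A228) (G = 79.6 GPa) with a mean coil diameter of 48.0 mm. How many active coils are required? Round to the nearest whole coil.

Required rate k = F/δ = 413/23.3 = 17.725 N/mm
N_a = Gd⁴/(8D³k) = (79.6×10³ × 5.6⁴)/(8 × 48.0³ × 17.725)
    = 7.82826e+07 / 1.56822e+07 = 4.992 → 5 coils

5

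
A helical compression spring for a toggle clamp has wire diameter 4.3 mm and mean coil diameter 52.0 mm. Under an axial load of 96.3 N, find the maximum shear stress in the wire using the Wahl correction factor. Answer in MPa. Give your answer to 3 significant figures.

179 MPa

Spring index C = D/d = 52.0/4.3 = 12.0930
K_W = (4C−1)/(4C−4) + 0.615/C = 47.372/44.372 + 0.0509 = 1.1185
τ₀ = 8FD/(πd³) = 8·96.3·52.0/(π·4.3³) = 40060.8/249.78 = 160.39 MPa
τ_max = K·τ₀ = 1.1185 × 160.39 = 179.39 MPa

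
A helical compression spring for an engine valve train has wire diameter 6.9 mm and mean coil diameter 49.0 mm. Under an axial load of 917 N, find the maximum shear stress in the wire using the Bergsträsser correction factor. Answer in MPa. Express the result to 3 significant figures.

417 MPa

Spring index C = D/d = 49.0/6.9 = 7.1014
K_B = (4C+2)/(4C−3) = 30.406/25.406 = 1.1968
τ₀ = 8FD/(πd³) = 8·917·49.0/(π·6.9³) = 359464/1032 = 348.3 MPa
τ_max = K·τ₀ = 1.1968 × 348.3 = 416.85 MPa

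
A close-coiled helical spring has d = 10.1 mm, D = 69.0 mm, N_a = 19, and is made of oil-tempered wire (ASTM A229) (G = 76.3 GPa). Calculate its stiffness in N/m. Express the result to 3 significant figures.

k = Gd⁴/(8D³N_a) = (76.3×10³ × 10.1⁴) / (8 × 69.0³ × 19)
  = 7.93981e+08 / 4.99334e+07 = 15.901 N/mm = 15901 N/m

15900 N/m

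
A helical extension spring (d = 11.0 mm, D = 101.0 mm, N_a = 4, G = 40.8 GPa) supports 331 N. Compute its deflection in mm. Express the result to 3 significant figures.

18.3 mm

k = Gd⁴/(8D³N_a) = (40.8×10³)(11.0⁴)/(8·101.0³·4) = 18.118 N/mm
δ = F/k = 331 / 18.118 = 18.269 mm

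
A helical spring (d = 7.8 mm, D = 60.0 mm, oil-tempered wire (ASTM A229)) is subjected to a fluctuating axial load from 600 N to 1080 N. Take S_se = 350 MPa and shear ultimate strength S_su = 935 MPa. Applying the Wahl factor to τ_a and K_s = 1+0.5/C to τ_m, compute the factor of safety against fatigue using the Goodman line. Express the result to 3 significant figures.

C = D/d = 60.0/7.8 = 7.6923; K_W = (4C−1)/(4C−4)+0.615/C = 1.1920; K_s = 1+0.5/C = 1.0650
F_a = (F_max−F_min)/2 = 240 N; F_m = (F_max+F_min)/2 = 840 N
τ_a = K_W·8F_aD/(πd³) = 1.1920 × 77.271 = 92.109 MPa
τ_m = K_s·8F_mD/(πd³) = 1.0650 × 270.45 = 288.03 MPa
Goodman: 1/n_f = τ_a/S_se + τ_m/S_su = 92.109/350 + 288.03/935 = 0.26317 + 0.30805 = 0.57122
n_f = 1/0.57122 = 1.751

1.75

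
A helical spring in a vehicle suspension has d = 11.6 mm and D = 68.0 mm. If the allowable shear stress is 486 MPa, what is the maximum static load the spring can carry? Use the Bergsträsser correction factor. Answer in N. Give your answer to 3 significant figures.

C = D/d = 68.0/11.6 = 5.8621
K_B = (4C+2)/(4C−3) = 25.448/20.448 = 1.2445
τ_max = K·8FD/(πd³) → F_max = τ_allow·πd³/(8DK)
F_max = 486·π·11.6³/(8·68.0·1.2445) = 2.3832e+06/677.02 = 3520.1 N

3520 N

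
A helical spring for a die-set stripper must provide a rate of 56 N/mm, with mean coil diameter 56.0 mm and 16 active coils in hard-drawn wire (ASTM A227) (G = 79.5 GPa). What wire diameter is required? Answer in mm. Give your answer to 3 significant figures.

d = (8D³N_a·k / G)^(1/4) = (8·56.0³·16·56 / (79.5×10³))^0.25
  = (15834)^0.25 = 11.2176 mm

11.2 mm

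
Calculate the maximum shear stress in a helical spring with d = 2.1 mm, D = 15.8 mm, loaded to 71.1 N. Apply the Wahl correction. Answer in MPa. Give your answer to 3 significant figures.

Spring index C = D/d = 15.8/2.1 = 7.5238
K_W = (4C−1)/(4C−4) + 0.615/C = 29.095/26.095 + 0.0817 = 1.1967
τ₀ = 8FD/(πd³) = 8·71.1·15.8/(π·2.1³) = 8987.04/29.094 = 308.89 MPa
τ_max = K·τ₀ = 1.1967 × 308.89 = 369.65 MPa

370 MPa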